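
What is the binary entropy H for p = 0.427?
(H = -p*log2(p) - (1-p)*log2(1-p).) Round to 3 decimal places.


H = -0.427*log2(0.427) - 0.573*log2(0.573) = 0.985.

0.985


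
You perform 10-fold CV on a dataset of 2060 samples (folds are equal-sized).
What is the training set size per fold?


Each validation fold has 2060/10 = 206 samples. Training set = 2060 - 206 = 1854.

1854


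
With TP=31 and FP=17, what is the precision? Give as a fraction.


Precision = TP / (TP + FP) = 31 / 48 = 31/48.

31/48


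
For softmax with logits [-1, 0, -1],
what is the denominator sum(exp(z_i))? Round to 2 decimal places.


Denom = e^-1=0.3679 + e^0=1.0000 + e^-1=0.3679. Sum = 1.7358, which rounds to 1.74.

1.74


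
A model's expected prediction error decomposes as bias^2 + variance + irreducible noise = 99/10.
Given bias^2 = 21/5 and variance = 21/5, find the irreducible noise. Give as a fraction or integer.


Total error = bias^2 + variance + irreducible noise. So irreducible noise = 99/10 - 21/5 - 21/5 = 3/2.

3/2


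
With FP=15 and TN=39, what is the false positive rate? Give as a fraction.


FPR = FP / (FP + TN) = 15 / 54 = 5/18.

5/18


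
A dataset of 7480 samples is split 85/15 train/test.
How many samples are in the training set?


Test set = 7480 * 15% = 1122. Training set = 7480 - 1122 = 6358.

6358


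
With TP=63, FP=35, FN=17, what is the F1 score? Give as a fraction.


Precision = 63/98 = 9/14. Recall = 63/80 = 63/80. F1 = 2*P*R/(P+R) = 63/89.

63/89


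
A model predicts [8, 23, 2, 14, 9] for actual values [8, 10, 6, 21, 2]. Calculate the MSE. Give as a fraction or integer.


MSE = (1/5) * ((8-8)^2=0 + (10-23)^2=169 + (6-2)^2=16 + (21-14)^2=49 + (2-9)^2=49). Sum = 283. MSE = 283/5.

283/5


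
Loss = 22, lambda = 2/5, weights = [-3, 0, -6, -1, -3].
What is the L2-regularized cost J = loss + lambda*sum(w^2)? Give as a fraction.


L2 sq norm = sum(w^2) = 55. J = 22 + 2/5 * 55 = 44.

44


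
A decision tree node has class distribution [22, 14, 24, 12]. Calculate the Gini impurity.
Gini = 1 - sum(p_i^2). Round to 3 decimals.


Total = 72. Proportions: 22/72, 14/72, 24/72, 12/72. sum(p_i^2) = 0.2701. Gini = 1 - 0.2701 = 0.7299, which rounds to 0.730.

0.730


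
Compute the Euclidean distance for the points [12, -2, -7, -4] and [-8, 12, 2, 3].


d = sqrt(sum of squared differences). (12--8)^2=400, (-2-12)^2=196, (-7-2)^2=81, (-4-3)^2=49. Sum = 726.

sqrt(726)


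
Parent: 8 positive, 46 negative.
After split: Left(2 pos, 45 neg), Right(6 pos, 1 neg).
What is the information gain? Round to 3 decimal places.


H(parent) = 0.6052. H(left) = 0.2539, H(right) = 0.5917. Weighted = (47/54)*0.2539 + (7/54)*0.5917 = 0.2977. IG = 0.6052 - 0.2977 = 0.3075, which rounds to 0.308.

0.308


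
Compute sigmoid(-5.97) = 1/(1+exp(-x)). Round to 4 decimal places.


sigma(-5.97) = 1/(1+e^(5.97)) = 1/(1+391.505671) = 1/392.505671 = 0.0025.

0.0025


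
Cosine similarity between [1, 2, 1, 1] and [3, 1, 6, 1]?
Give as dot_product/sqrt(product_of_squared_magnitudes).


dot = 12. |a|^2 = 7, |b|^2 = 47. cos = 12/sqrt(329).

12/sqrt(329)


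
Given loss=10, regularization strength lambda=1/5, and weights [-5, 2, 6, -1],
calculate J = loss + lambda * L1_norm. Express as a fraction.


L1 norm = sum(|w|) = 14. J = 10 + 1/5 * 14 = 64/5.

64/5


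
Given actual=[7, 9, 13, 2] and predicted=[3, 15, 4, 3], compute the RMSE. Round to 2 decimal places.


MSE = 33.5000. RMSE = sqrt(33.5000) = 5.79.

5.79


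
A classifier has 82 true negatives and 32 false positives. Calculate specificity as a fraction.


Specificity = TN / (TN + FP) = 82 / 114 = 41/57.

41/57


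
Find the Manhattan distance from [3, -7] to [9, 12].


d = sum of absolute differences: |3-9|=6 + |-7-12|=19 = 25.

25


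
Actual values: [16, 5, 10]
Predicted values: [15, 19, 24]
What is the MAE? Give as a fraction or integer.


MAE = (1/3) * (|16-15|=1 + |5-19|=14 + |10-24|=14). Sum = 29. MAE = 29/3.

29/3


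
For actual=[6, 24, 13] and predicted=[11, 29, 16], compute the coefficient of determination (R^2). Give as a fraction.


Mean(y) = 43/3. SS_res = 59. SS_tot = 494/3. R^2 = 1 - 59/(494/3) = 317/494.

317/494


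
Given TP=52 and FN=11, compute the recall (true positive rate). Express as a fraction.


Recall = TP / (TP + FN) = 52 / 63 = 52/63.

52/63


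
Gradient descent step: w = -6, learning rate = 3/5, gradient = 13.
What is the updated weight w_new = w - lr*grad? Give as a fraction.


w_new = -6 - 3/5 * 13 = -6 - 39/5 = -69/5.

-69/5


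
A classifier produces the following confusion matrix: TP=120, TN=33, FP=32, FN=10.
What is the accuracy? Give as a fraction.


Accuracy = (TP + TN) / (TP + TN + FP + FN) = (120 + 33) / 195 = 51/65.

51/65


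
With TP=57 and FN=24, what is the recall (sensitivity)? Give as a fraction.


Recall = TP / (TP + FN) = 57 / 81 = 19/27.

19/27


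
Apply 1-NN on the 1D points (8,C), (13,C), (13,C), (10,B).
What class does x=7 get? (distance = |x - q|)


Distances: |8-7|=1, |13-7|=6, |13-7|=6, |10-7|=3. 1 nearest: (8,C). Counts: {'C': 1}. Majority class: C.

C


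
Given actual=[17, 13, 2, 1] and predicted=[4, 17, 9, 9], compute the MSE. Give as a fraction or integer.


MSE = (1/4) * ((17-4)^2=169 + (13-17)^2=16 + (2-9)^2=49 + (1-9)^2=64). Sum = 298. MSE = 149/2.

149/2


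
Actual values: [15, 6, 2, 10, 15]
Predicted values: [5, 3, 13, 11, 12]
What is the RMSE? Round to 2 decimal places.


MSE = 48.0000. RMSE = sqrt(48.0000) = 6.93.

6.93


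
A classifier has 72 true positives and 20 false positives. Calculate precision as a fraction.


Precision = TP / (TP + FP) = 72 / 92 = 18/23.

18/23


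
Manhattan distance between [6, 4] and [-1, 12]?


d = sum of absolute differences: |6--1|=7 + |4-12|=8 = 15.

15


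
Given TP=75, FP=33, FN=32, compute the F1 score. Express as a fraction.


Precision = 75/108 = 25/36. Recall = 75/107 = 75/107. F1 = 2*P*R/(P+R) = 30/43.

30/43


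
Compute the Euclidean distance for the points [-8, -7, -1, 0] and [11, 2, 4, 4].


d = sqrt(sum of squared differences). (-8-11)^2=361, (-7-2)^2=81, (-1-4)^2=25, (0-4)^2=16. Sum = 483.

sqrt(483)


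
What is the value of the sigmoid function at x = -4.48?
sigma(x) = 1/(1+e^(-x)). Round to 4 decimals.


sigma(-4.48) = 1/(1+e^(4.48)) = 1/(1+88.234673) = 1/89.234673 = 0.0112.

0.0112


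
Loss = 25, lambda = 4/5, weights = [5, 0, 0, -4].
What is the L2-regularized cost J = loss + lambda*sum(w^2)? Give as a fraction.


L2 sq norm = sum(w^2) = 41. J = 25 + 4/5 * 41 = 289/5.

289/5


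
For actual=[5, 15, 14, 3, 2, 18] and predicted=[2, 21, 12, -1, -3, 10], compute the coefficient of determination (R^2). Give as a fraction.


Mean(y) = 19/2. SS_res = 154. SS_tot = 483/2. R^2 = 1 - 154/(483/2) = 25/69.

25/69


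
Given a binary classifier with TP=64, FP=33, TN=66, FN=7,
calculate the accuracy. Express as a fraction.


Accuracy = (TP + TN) / (TP + TN + FP + FN) = (64 + 66) / 170 = 13/17.

13/17


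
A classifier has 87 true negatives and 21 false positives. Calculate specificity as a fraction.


Specificity = TN / (TN + FP) = 87 / 108 = 29/36.

29/36


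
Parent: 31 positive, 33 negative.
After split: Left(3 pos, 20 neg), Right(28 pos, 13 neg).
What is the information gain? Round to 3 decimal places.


H(parent) = 0.9993. H(left) = 0.5586, H(right) = 0.9012. Weighted = (23/64)*0.5586 + (41/64)*0.9012 = 0.7781. IG = 0.9993 - 0.7781 = 0.2212, which rounds to 0.221.

0.221


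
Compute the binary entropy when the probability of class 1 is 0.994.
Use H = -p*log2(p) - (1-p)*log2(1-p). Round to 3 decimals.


H = -0.994*log2(0.994) - 0.006*log2(0.006) = 0.053.

0.053


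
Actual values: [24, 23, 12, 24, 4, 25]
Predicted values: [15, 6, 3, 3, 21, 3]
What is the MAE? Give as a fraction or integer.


MAE = (1/6) * (|24-15|=9 + |23-6|=17 + |12-3|=9 + |24-3|=21 + |4-21|=17 + |25-3|=22). Sum = 95. MAE = 95/6.

95/6


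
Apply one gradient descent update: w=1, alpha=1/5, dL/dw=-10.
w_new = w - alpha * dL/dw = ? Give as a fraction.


w_new = 1 - 1/5 * -10 = 1 - -2 = 3.

3


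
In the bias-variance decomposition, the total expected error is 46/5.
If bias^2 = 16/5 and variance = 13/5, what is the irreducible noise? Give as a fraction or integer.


Total error = bias^2 + variance + irreducible noise. So irreducible noise = 46/5 - 16/5 - 13/5 = 17/5.

17/5


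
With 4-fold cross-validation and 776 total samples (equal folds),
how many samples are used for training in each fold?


Each validation fold has 776/4 = 194 samples. Training set = 776 - 194 = 582.

582


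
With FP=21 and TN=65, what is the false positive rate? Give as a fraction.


FPR = FP / (FP + TN) = 21 / 86 = 21/86.

21/86


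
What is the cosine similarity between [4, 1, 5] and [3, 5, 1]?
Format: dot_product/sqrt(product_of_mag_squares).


dot = 22. |a|^2 = 42, |b|^2 = 35. cos = 22/sqrt(1470).

22/sqrt(1470)


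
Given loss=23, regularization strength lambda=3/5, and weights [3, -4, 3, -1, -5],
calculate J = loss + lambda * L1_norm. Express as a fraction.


L1 norm = sum(|w|) = 16. J = 23 + 3/5 * 16 = 163/5.

163/5


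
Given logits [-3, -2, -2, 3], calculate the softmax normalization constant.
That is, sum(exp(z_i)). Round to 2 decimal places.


Denom = e^-3=0.0498 + e^-2=0.1353 + e^-2=0.1353 + e^3=20.0855. Sum = 20.4059, which rounds to 20.41.

20.41


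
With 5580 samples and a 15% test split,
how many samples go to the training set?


Test set = 5580 * 15% = 837. Training set = 5580 - 837 = 4743.

4743


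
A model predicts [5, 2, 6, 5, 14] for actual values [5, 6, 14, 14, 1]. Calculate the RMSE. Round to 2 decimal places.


MSE = 66.0000. RMSE = sqrt(66.0000) = 8.12.

8.12


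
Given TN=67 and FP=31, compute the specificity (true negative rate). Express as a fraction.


Specificity = TN / (TN + FP) = 67 / 98 = 67/98.

67/98


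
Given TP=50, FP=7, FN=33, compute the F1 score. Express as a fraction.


Precision = 50/57 = 50/57. Recall = 50/83 = 50/83. F1 = 2*P*R/(P+R) = 5/7.

5/7


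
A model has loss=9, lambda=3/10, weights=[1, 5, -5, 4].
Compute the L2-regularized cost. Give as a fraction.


L2 sq norm = sum(w^2) = 67. J = 9 + 3/10 * 67 = 291/10.

291/10


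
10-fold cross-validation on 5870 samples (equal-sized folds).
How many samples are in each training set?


Each validation fold has 5870/10 = 587 samples. Training set = 5870 - 587 = 5283.

5283


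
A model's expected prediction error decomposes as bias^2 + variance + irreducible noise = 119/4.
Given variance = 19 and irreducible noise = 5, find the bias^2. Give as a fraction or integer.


Total error = bias^2 + variance + irreducible noise. So bias^2 = 119/4 - 19 - 5 = 23/4.

23/4


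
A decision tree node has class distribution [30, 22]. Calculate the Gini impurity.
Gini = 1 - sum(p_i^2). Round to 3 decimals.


Total = 52. Proportions: 30/52, 22/52. sum(p_i^2) = 0.5118. Gini = 1 - 0.5118 = 0.4882, which rounds to 0.488.

0.488


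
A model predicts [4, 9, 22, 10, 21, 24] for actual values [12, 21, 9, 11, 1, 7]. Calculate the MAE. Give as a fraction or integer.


MAE = (1/6) * (|12-4|=8 + |21-9|=12 + |9-22|=13 + |11-10|=1 + |1-21|=20 + |7-24|=17). Sum = 71. MAE = 71/6.

71/6


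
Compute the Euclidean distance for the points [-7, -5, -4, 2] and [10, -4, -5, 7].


d = sqrt(sum of squared differences). (-7-10)^2=289, (-5--4)^2=1, (-4--5)^2=1, (2-7)^2=25. Sum = 316.

sqrt(316)


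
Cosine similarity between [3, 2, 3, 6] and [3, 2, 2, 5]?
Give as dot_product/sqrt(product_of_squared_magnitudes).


dot = 49. |a|^2 = 58, |b|^2 = 42. cos = 49/sqrt(2436).

49/sqrt(2436)


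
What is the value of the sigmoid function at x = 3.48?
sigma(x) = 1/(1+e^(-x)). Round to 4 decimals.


sigma(3.48) = 1/(1+e^(-3.48)) = 1/(1+0.030807) = 1/1.030807 = 0.9701.

0.9701


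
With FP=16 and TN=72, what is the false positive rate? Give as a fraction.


FPR = FP / (FP + TN) = 16 / 88 = 2/11.

2/11


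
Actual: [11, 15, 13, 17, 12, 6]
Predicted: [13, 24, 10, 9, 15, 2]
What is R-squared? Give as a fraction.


Mean(y) = 37/3. SS_res = 183. SS_tot = 214/3. R^2 = 1 - 183/(214/3) = -335/214.

-335/214


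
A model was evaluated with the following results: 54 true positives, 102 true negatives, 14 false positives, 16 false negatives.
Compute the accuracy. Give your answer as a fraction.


Accuracy = (TP + TN) / (TP + TN + FP + FN) = (54 + 102) / 186 = 26/31.

26/31


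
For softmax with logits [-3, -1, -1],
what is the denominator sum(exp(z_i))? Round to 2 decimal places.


Denom = e^-3=0.0498 + e^-1=0.3679 + e^-1=0.3679. Sum = 0.7856, which rounds to 0.79.

0.79


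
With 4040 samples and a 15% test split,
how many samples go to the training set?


Test set = 4040 * 15% = 606. Training set = 4040 - 606 = 3434.

3434


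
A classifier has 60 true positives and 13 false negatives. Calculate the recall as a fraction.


Recall = TP / (TP + FN) = 60 / 73 = 60/73.

60/73


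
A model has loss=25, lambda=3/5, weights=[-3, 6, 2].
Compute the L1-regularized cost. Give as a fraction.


L1 norm = sum(|w|) = 11. J = 25 + 3/5 * 11 = 158/5.

158/5


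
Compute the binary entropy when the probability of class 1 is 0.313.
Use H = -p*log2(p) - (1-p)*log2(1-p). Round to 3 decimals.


H = -0.313*log2(0.313) - 0.687*log2(0.687) = 0.897.

0.897


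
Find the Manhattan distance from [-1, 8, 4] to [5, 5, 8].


d = sum of absolute differences: |-1-5|=6 + |8-5|=3 + |4-8|=4 = 13.

13


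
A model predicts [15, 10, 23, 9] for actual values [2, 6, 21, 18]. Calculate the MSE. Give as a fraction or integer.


MSE = (1/4) * ((2-15)^2=169 + (6-10)^2=16 + (21-23)^2=4 + (18-9)^2=81). Sum = 270. MSE = 135/2.

135/2


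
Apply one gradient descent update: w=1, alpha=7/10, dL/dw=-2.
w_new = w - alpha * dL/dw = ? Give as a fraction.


w_new = 1 - 7/10 * -2 = 1 - -7/5 = 12/5.

12/5


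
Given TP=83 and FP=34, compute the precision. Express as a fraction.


Precision = TP / (TP + FP) = 83 / 117 = 83/117.

83/117


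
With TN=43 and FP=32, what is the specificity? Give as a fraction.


Specificity = TN / (TN + FP) = 43 / 75 = 43/75.

43/75


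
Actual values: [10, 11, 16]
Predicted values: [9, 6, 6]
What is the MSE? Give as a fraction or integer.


MSE = (1/3) * ((10-9)^2=1 + (11-6)^2=25 + (16-6)^2=100). Sum = 126. MSE = 42.

42


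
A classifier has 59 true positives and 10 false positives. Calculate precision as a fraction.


Precision = TP / (TP + FP) = 59 / 69 = 59/69.

59/69


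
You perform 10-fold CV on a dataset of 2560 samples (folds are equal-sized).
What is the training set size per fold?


Each validation fold has 2560/10 = 256 samples. Training set = 2560 - 256 = 2304.

2304


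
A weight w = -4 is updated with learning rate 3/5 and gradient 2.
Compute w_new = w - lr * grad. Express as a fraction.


w_new = -4 - 3/5 * 2 = -4 - 6/5 = -26/5.

-26/5


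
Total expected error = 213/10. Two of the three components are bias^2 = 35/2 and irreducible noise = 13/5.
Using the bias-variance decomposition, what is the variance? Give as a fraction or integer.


Total error = bias^2 + variance + irreducible noise. So variance = 213/10 - 35/2 - 13/5 = 6/5.

6/5


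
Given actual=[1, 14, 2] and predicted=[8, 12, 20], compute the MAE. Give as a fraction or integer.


MAE = (1/3) * (|1-8|=7 + |14-12|=2 + |2-20|=18). Sum = 27. MAE = 9.

9


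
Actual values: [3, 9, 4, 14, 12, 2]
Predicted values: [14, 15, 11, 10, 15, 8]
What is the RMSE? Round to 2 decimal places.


MSE = 44.5000. RMSE = sqrt(44.5000) = 6.67.

6.67


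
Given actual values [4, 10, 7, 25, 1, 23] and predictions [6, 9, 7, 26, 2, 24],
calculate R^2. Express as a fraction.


Mean(y) = 35/3. SS_res = 8. SS_tot = 1510/3. R^2 = 1 - 8/(1510/3) = 743/755.

743/755


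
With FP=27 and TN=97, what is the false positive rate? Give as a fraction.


FPR = FP / (FP + TN) = 27 / 124 = 27/124.

27/124


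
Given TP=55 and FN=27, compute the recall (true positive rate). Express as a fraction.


Recall = TP / (TP + FN) = 55 / 82 = 55/82.

55/82


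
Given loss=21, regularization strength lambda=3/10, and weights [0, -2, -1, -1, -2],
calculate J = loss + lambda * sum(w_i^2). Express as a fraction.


L2 sq norm = sum(w^2) = 10. J = 21 + 3/10 * 10 = 24.

24


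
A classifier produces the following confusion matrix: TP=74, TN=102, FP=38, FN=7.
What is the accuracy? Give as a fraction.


Accuracy = (TP + TN) / (TP + TN + FP + FN) = (74 + 102) / 221 = 176/221.

176/221


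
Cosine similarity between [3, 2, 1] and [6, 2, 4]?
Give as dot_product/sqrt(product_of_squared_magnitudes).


dot = 26. |a|^2 = 14, |b|^2 = 56. cos = 26/sqrt(784).

26/sqrt(784)


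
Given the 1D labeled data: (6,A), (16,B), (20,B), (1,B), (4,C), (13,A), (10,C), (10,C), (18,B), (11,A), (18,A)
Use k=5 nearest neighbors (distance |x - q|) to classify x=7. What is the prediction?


Distances: |6-7|=1, |16-7|=9, |20-7|=13, |1-7|=6, |4-7|=3, |13-7|=6, |10-7|=3, |10-7|=3, |18-7|=11, |11-7|=4, |18-7|=11. 5 nearest: (6,A), (4,C), (10,C), (10,C), (11,A). Counts: {'A': 2, 'C': 3}. Majority class: C.

C


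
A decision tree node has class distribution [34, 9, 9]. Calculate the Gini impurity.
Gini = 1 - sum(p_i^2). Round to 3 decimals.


Total = 52. Proportions: 34/52, 9/52, 9/52. sum(p_i^2) = 0.4874. Gini = 1 - 0.4874 = 0.5126, which rounds to 0.513.

0.513


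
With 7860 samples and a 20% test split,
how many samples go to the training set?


Test set = 7860 * 20% = 1572. Training set = 7860 - 1572 = 6288.

6288


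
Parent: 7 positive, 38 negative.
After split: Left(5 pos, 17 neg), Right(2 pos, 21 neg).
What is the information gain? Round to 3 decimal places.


H(parent) = 0.6236. H(left) = 0.7732, H(right) = 0.4262. Weighted = (22/45)*0.7732 + (23/45)*0.4262 = 0.5958. IG = 0.6236 - 0.5958 = 0.0278, which rounds to 0.028.

0.028


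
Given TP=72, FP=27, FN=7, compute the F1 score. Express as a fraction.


Precision = 72/99 = 8/11. Recall = 72/79 = 72/79. F1 = 2*P*R/(P+R) = 72/89.

72/89


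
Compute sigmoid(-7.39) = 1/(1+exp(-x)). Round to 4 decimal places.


sigma(-7.39) = 1/(1+e^(7.39)) = 1/(1+1619.706113) = 1/1620.706113 = 0.0006.

0.0006


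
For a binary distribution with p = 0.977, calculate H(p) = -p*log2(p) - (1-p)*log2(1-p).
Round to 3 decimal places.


H = -0.977*log2(0.977) - 0.023*log2(0.023) = 0.158.

0.158


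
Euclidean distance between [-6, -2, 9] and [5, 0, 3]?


d = sqrt(sum of squared differences). (-6-5)^2=121, (-2-0)^2=4, (9-3)^2=36. Sum = 161.

sqrt(161)


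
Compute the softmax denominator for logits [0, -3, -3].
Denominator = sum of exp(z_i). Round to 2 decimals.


Denom = e^0=1.0000 + e^-3=0.0498 + e^-3=0.0498. Sum = 1.0996, which rounds to 1.10.

1.10


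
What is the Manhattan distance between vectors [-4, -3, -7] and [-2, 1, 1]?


d = sum of absolute differences: |-4--2|=2 + |-3-1|=4 + |-7-1|=8 = 14.

14


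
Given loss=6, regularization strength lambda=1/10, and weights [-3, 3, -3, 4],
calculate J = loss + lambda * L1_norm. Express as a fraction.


L1 norm = sum(|w|) = 13. J = 6 + 1/10 * 13 = 73/10.

73/10


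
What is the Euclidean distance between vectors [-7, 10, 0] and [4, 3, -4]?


d = sqrt(sum of squared differences). (-7-4)^2=121, (10-3)^2=49, (0--4)^2=16. Sum = 186.

sqrt(186)


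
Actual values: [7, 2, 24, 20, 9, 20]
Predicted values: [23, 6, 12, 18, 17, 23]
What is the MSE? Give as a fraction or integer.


MSE = (1/6) * ((7-23)^2=256 + (2-6)^2=16 + (24-12)^2=144 + (20-18)^2=4 + (9-17)^2=64 + (20-23)^2=9). Sum = 493. MSE = 493/6.

493/6


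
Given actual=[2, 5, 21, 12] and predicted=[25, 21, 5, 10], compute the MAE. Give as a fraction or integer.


MAE = (1/4) * (|2-25|=23 + |5-21|=16 + |21-5|=16 + |12-10|=2). Sum = 57. MAE = 57/4.

57/4


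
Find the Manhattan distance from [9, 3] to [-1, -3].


d = sum of absolute differences: |9--1|=10 + |3--3|=6 = 16.

16


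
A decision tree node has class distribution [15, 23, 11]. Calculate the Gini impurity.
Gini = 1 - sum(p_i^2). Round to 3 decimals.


Total = 49. Proportions: 15/49, 23/49, 11/49. sum(p_i^2) = 0.3644. Gini = 1 - 0.3644 = 0.6356, which rounds to 0.636.

0.636


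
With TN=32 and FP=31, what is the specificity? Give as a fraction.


Specificity = TN / (TN + FP) = 32 / 63 = 32/63.

32/63


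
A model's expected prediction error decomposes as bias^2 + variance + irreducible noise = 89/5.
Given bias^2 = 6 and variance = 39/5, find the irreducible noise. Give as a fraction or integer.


Total error = bias^2 + variance + irreducible noise. So irreducible noise = 89/5 - 6 - 39/5 = 4.

4


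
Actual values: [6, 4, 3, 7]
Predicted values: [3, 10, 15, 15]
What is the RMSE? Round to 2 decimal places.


MSE = 63.2500. RMSE = sqrt(63.2500) = 7.95.

7.95


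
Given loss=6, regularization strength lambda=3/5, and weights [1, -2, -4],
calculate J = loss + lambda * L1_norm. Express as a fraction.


L1 norm = sum(|w|) = 7. J = 6 + 3/5 * 7 = 51/5.

51/5


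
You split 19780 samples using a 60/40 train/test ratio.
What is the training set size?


Test set = 19780 * 40% = 7912. Training set = 19780 - 7912 = 11868.

11868


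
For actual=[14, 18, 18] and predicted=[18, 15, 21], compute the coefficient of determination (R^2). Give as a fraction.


Mean(y) = 50/3. SS_res = 34. SS_tot = 32/3. R^2 = 1 - 34/(32/3) = -35/16.

-35/16


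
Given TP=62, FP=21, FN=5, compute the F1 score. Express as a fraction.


Precision = 62/83 = 62/83. Recall = 62/67 = 62/67. F1 = 2*P*R/(P+R) = 62/75.

62/75


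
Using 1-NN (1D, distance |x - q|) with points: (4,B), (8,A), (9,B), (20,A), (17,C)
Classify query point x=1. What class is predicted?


Distances: |4-1|=3, |8-1|=7, |9-1|=8, |20-1|=19, |17-1|=16. 1 nearest: (4,B). Counts: {'B': 1}. Majority class: B.

B


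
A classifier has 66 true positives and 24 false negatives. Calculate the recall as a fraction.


Recall = TP / (TP + FN) = 66 / 90 = 11/15.

11/15


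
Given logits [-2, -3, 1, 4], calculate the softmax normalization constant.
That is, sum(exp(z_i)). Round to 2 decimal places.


Denom = e^-2=0.1353 + e^-3=0.0498 + e^1=2.7183 + e^4=54.5982. Sum = 57.5016, which rounds to 57.50.

57.50


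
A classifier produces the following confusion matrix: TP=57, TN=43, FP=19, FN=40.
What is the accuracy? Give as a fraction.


Accuracy = (TP + TN) / (TP + TN + FP + FN) = (57 + 43) / 159 = 100/159.

100/159


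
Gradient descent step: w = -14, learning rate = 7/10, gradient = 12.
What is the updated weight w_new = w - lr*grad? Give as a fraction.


w_new = -14 - 7/10 * 12 = -14 - 42/5 = -112/5.

-112/5


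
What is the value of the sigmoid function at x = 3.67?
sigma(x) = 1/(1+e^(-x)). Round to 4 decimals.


sigma(3.67) = 1/(1+e^(-3.67)) = 1/(1+0.025476) = 1/1.025476 = 0.9752.

0.9752


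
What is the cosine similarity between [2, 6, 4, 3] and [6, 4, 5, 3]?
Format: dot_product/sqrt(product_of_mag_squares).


dot = 65. |a|^2 = 65, |b|^2 = 86. cos = 65/sqrt(5590).

65/sqrt(5590)


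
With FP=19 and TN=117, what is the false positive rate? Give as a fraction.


FPR = FP / (FP + TN) = 19 / 136 = 19/136.

19/136


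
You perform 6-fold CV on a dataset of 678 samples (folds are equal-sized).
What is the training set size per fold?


Each validation fold has 678/6 = 113 samples. Training set = 678 - 113 = 565.

565


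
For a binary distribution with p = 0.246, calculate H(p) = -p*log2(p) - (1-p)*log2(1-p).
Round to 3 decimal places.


H = -0.246*log2(0.246) - 0.754*log2(0.754) = 0.805.

0.805


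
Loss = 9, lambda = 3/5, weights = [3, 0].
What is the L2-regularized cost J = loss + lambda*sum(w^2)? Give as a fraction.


L2 sq norm = sum(w^2) = 9. J = 9 + 3/5 * 9 = 72/5.

72/5


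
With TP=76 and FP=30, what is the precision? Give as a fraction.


Precision = TP / (TP + FP) = 76 / 106 = 38/53.

38/53


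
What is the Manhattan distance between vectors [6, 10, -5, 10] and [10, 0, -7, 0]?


d = sum of absolute differences: |6-10|=4 + |10-0|=10 + |-5--7|=2 + |10-0|=10 = 26.

26


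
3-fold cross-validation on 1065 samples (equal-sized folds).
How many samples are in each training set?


Each validation fold has 1065/3 = 355 samples. Training set = 1065 - 355 = 710.

710


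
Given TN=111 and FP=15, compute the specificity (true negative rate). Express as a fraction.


Specificity = TN / (TN + FP) = 111 / 126 = 37/42.

37/42


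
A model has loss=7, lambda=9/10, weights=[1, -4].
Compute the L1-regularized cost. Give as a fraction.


L1 norm = sum(|w|) = 5. J = 7 + 9/10 * 5 = 23/2.

23/2


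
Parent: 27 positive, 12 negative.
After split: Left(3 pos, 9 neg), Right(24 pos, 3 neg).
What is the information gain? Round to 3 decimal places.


H(parent) = 0.8905. H(left) = 0.8113, H(right) = 0.5033. Weighted = (12/39)*0.8113 + (27/39)*0.5033 = 0.5981. IG = 0.8905 - 0.5981 = 0.2924, which rounds to 0.292.

0.292


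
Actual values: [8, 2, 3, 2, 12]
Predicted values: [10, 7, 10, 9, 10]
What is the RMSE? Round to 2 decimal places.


MSE = 26.2000. RMSE = sqrt(26.2000) = 5.12.

5.12


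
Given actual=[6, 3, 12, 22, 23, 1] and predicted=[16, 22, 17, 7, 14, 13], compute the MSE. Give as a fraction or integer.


MSE = (1/6) * ((6-16)^2=100 + (3-22)^2=361 + (12-17)^2=25 + (22-7)^2=225 + (23-14)^2=81 + (1-13)^2=144). Sum = 936. MSE = 156.

156


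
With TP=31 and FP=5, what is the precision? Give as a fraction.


Precision = TP / (TP + FP) = 31 / 36 = 31/36.

31/36


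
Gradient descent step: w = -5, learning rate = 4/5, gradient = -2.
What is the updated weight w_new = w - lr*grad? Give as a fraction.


w_new = -5 - 4/5 * -2 = -5 - -8/5 = -17/5.

-17/5


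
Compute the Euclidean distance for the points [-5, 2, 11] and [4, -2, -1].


d = sqrt(sum of squared differences). (-5-4)^2=81, (2--2)^2=16, (11--1)^2=144. Sum = 241.

sqrt(241)


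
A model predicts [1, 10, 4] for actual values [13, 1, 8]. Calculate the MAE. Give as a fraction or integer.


MAE = (1/3) * (|13-1|=12 + |1-10|=9 + |8-4|=4). Sum = 25. MAE = 25/3.

25/3


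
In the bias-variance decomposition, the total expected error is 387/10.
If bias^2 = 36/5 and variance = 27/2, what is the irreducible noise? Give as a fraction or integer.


Total error = bias^2 + variance + irreducible noise. So irreducible noise = 387/10 - 36/5 - 27/2 = 18.

18


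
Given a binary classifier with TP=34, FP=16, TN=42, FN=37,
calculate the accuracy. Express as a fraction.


Accuracy = (TP + TN) / (TP + TN + FP + FN) = (34 + 42) / 129 = 76/129.

76/129


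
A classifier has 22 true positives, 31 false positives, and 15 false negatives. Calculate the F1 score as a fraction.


Precision = 22/53 = 22/53. Recall = 22/37 = 22/37. F1 = 2*P*R/(P+R) = 22/45.

22/45


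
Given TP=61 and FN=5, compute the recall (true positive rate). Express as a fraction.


Recall = TP / (TP + FN) = 61 / 66 = 61/66.

61/66


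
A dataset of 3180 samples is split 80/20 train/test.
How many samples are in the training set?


Test set = 3180 * 20% = 636. Training set = 3180 - 636 = 2544.

2544


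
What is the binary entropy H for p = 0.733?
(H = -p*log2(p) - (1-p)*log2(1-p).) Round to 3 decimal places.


H = -0.733*log2(0.733) - 0.267*log2(0.267) = 0.837.

0.837


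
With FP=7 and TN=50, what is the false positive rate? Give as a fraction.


FPR = FP / (FP + TN) = 7 / 57 = 7/57.

7/57


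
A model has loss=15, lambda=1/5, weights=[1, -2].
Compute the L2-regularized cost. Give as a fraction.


L2 sq norm = sum(w^2) = 5. J = 15 + 1/5 * 5 = 16.

16


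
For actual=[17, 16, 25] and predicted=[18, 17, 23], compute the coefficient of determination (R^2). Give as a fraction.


Mean(y) = 58/3. SS_res = 6. SS_tot = 146/3. R^2 = 1 - 6/(146/3) = 64/73.

64/73


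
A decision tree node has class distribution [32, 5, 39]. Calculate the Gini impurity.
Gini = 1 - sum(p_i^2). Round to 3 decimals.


Total = 76. Proportions: 32/76, 5/76, 39/76. sum(p_i^2) = 0.4449. Gini = 1 - 0.4449 = 0.5551, which rounds to 0.555.

0.555


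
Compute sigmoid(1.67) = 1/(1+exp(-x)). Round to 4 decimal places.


sigma(1.67) = 1/(1+e^(-1.67)) = 1/(1+0.188247) = 1/1.188247 = 0.8416.

0.8416


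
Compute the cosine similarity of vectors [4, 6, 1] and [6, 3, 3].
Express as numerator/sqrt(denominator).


dot = 45. |a|^2 = 53, |b|^2 = 54. cos = 45/sqrt(2862).

45/sqrt(2862)


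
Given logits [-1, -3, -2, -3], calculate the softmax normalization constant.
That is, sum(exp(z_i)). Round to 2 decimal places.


Denom = e^-1=0.3679 + e^-3=0.0498 + e^-2=0.1353 + e^-3=0.0498. Sum = 0.6028, which rounds to 0.60.

0.60


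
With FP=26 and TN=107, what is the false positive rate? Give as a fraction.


FPR = FP / (FP + TN) = 26 / 133 = 26/133.

26/133


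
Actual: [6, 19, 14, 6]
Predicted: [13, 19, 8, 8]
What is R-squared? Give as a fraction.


Mean(y) = 45/4. SS_res = 89. SS_tot = 491/4. R^2 = 1 - 89/(491/4) = 135/491.

135/491


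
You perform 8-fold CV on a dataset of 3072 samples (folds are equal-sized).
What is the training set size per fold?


Each validation fold has 3072/8 = 384 samples. Training set = 3072 - 384 = 2688.

2688


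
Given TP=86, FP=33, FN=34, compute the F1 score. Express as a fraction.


Precision = 86/119 = 86/119. Recall = 86/120 = 43/60. F1 = 2*P*R/(P+R) = 172/239.

172/239


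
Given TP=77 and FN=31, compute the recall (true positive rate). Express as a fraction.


Recall = TP / (TP + FN) = 77 / 108 = 77/108.

77/108


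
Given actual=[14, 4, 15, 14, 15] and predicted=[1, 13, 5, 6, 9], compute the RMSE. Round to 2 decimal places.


MSE = 90.0000. RMSE = sqrt(90.0000) = 9.49.

9.49


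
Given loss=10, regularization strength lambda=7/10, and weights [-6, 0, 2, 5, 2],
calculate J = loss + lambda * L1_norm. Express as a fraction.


L1 norm = sum(|w|) = 15. J = 10 + 7/10 * 15 = 41/2.

41/2


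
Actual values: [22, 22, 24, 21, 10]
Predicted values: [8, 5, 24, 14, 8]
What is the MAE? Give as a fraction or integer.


MAE = (1/5) * (|22-8|=14 + |22-5|=17 + |24-24|=0 + |21-14|=7 + |10-8|=2). Sum = 40. MAE = 8.

8


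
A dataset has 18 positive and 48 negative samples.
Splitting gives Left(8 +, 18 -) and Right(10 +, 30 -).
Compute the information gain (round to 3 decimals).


H(parent) = 0.8454. H(left) = 0.8905, H(right) = 0.8113. Weighted = (26/66)*0.8905 + (40/66)*0.8113 = 0.8425. IG = 0.8454 - 0.8425 = 0.0029, which rounds to 0.003.

0.003


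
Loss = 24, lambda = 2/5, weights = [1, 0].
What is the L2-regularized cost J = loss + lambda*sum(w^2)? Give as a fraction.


L2 sq norm = sum(w^2) = 1. J = 24 + 2/5 * 1 = 122/5.

122/5


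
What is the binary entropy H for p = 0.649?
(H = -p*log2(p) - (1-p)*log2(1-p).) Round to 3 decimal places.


H = -0.649*log2(0.649) - 0.351*log2(0.351) = 0.935.

0.935


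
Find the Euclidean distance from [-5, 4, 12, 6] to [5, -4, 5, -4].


d = sqrt(sum of squared differences). (-5-5)^2=100, (4--4)^2=64, (12-5)^2=49, (6--4)^2=100. Sum = 313.

sqrt(313)


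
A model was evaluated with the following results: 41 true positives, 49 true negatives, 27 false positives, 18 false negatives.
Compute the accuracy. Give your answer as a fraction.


Accuracy = (TP + TN) / (TP + TN + FP + FN) = (41 + 49) / 135 = 2/3.

2/3


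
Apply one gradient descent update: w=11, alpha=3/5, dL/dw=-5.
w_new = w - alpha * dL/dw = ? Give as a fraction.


w_new = 11 - 3/5 * -5 = 11 - -3 = 14.

14


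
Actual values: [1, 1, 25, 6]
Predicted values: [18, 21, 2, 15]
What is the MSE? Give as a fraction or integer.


MSE = (1/4) * ((1-18)^2=289 + (1-21)^2=400 + (25-2)^2=529 + (6-15)^2=81). Sum = 1299. MSE = 1299/4.

1299/4


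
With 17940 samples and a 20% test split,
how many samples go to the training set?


Test set = 17940 * 20% = 3588. Training set = 17940 - 3588 = 14352.

14352


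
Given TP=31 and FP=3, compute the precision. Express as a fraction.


Precision = TP / (TP + FP) = 31 / 34 = 31/34.

31/34


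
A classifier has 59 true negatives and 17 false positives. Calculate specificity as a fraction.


Specificity = TN / (TN + FP) = 59 / 76 = 59/76.

59/76


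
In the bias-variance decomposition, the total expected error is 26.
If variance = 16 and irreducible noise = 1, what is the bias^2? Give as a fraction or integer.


Total error = bias^2 + variance + irreducible noise. So bias^2 = 26 - 16 - 1 = 9.

9


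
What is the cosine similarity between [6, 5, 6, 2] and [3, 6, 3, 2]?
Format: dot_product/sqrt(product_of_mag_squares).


dot = 70. |a|^2 = 101, |b|^2 = 58. cos = 70/sqrt(5858).

70/sqrt(5858)


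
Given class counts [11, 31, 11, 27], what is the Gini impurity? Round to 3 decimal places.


Total = 80. Proportions: 11/80, 31/80, 11/80, 27/80. sum(p_i^2) = 0.3019. Gini = 1 - 0.3019 = 0.6981, which rounds to 0.698.

0.698


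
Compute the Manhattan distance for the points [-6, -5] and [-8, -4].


d = sum of absolute differences: |-6--8|=2 + |-5--4|=1 = 3.

3


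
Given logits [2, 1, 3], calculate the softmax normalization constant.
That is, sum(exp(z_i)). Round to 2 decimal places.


Denom = e^2=7.3891 + e^1=2.7183 + e^3=20.0855. Sum = 30.1929, which rounds to 30.19.

30.19


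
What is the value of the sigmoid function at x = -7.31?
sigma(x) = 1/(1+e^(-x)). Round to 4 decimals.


sigma(-7.31) = 1/(1+e^(7.31)) = 1/(1+1495.177189) = 1/1496.177189 = 0.0007.

0.0007


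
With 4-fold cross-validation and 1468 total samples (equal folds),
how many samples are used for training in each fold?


Each validation fold has 1468/4 = 367 samples. Training set = 1468 - 367 = 1101.

1101


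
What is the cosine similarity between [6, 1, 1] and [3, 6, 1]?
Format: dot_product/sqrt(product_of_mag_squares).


dot = 25. |a|^2 = 38, |b|^2 = 46. cos = 25/sqrt(1748).

25/sqrt(1748)


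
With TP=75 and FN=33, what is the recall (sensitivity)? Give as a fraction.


Recall = TP / (TP + FN) = 75 / 108 = 25/36.

25/36


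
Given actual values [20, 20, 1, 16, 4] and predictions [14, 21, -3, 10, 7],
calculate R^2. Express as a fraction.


Mean(y) = 61/5. SS_res = 98. SS_tot = 1644/5. R^2 = 1 - 98/(1644/5) = 577/822.

577/822


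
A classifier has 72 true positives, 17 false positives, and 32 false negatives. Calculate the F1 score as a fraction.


Precision = 72/89 = 72/89. Recall = 72/104 = 9/13. F1 = 2*P*R/(P+R) = 144/193.

144/193


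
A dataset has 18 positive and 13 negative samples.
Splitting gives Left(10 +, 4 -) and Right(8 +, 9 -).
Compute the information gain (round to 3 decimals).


H(parent) = 0.9812. H(left) = 0.8631, H(right) = 0.9975. Weighted = (14/31)*0.8631 + (17/31)*0.9975 = 0.9368. IG = 0.9812 - 0.9368 = 0.0444, which rounds to 0.044.

0.044


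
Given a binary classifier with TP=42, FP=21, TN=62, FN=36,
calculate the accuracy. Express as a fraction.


Accuracy = (TP + TN) / (TP + TN + FP + FN) = (42 + 62) / 161 = 104/161.

104/161


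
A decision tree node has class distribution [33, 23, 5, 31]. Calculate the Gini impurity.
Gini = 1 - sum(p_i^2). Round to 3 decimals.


Total = 92. Proportions: 33/92, 23/92, 5/92, 31/92. sum(p_i^2) = 0.3077. Gini = 1 - 0.3077 = 0.6923, which rounds to 0.692.

0.692


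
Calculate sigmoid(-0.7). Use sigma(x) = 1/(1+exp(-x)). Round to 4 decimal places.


sigma(-0.7) = 1/(1+e^(0.7)) = 1/(1+2.013753) = 1/3.013753 = 0.3318.

0.3318


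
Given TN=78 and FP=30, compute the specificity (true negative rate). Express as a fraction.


Specificity = TN / (TN + FP) = 78 / 108 = 13/18.

13/18


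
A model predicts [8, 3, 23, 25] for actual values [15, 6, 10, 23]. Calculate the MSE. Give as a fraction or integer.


MSE = (1/4) * ((15-8)^2=49 + (6-3)^2=9 + (10-23)^2=169 + (23-25)^2=4). Sum = 231. MSE = 231/4.

231/4


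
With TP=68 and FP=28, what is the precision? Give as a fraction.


Precision = TP / (TP + FP) = 68 / 96 = 17/24.

17/24


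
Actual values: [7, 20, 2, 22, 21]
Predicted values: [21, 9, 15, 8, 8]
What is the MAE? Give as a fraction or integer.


MAE = (1/5) * (|7-21|=14 + |20-9|=11 + |2-15|=13 + |22-8|=14 + |21-8|=13). Sum = 65. MAE = 13.

13


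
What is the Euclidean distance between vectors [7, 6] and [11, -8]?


d = sqrt(sum of squared differences). (7-11)^2=16, (6--8)^2=196. Sum = 212.

sqrt(212)


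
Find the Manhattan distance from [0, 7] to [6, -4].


d = sum of absolute differences: |0-6|=6 + |7--4|=11 = 17.

17


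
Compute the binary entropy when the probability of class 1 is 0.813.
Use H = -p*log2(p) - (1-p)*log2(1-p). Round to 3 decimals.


H = -0.813*log2(0.813) - 0.187*log2(0.187) = 0.695.

0.695


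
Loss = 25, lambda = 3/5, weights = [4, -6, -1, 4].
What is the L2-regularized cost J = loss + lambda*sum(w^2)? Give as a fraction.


L2 sq norm = sum(w^2) = 69. J = 25 + 3/5 * 69 = 332/5.

332/5


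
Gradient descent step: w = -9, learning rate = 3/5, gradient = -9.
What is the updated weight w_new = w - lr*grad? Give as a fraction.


w_new = -9 - 3/5 * -9 = -9 - -27/5 = -18/5.

-18/5


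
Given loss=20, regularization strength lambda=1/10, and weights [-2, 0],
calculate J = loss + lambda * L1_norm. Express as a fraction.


L1 norm = sum(|w|) = 2. J = 20 + 1/10 * 2 = 101/5.

101/5


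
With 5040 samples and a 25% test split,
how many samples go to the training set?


Test set = 5040 * 25% = 1260. Training set = 5040 - 1260 = 3780.

3780


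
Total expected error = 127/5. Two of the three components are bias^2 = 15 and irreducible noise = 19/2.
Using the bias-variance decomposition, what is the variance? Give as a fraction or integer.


Total error = bias^2 + variance + irreducible noise. So variance = 127/5 - 15 - 19/2 = 9/10.

9/10


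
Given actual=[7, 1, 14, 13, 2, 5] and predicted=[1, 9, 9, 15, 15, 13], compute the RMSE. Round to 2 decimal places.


MSE = 60.3333. RMSE = sqrt(60.3333) = 7.77.

7.77


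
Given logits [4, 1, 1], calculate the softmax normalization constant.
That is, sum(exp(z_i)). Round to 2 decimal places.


Denom = e^4=54.5982 + e^1=2.7183 + e^1=2.7183. Sum = 60.0348, which rounds to 60.03.

60.03


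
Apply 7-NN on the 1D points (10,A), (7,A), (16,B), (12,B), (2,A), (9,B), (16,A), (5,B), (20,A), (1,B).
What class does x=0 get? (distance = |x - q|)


Distances: |10-0|=10, |7-0|=7, |16-0|=16, |12-0|=12, |2-0|=2, |9-0|=9, |16-0|=16, |5-0|=5, |20-0|=20, |1-0|=1. 7 nearest: (1,B), (2,A), (5,B), (7,A), (9,B), (10,A), (12,B). Counts: {'B': 4, 'A': 3}. Majority class: B.

B


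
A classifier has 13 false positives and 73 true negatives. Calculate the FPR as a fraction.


FPR = FP / (FP + TN) = 13 / 86 = 13/86.

13/86


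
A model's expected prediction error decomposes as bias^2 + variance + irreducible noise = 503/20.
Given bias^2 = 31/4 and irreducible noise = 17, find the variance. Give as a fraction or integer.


Total error = bias^2 + variance + irreducible noise. So variance = 503/20 - 31/4 - 17 = 2/5.

2/5


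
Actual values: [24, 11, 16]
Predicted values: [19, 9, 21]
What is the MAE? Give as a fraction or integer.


MAE = (1/3) * (|24-19|=5 + |11-9|=2 + |16-21|=5). Sum = 12. MAE = 4.

4


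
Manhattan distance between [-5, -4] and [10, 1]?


d = sum of absolute differences: |-5-10|=15 + |-4-1|=5 = 20.

20
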